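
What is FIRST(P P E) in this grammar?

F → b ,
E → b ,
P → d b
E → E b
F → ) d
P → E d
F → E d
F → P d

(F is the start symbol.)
{ 'b', 'd' }

FIRST sets of the non-terminals involved (from the grammar, by fixed-point iteration):
  FIRST(P) = { 'b', 'd' }

To compute FIRST(P P E), process the symbols left to right:
Symbol P is a non-terminal. Add FIRST(P) \ {ε} = { 'b', 'd' }
P is not nullable (ε ∉ FIRST(P)), so stop here.
FIRST(P P E) = { 'b', 'd' }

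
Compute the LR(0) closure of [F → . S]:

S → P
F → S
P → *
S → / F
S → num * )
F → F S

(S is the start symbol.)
{ [F → . S], [P → . *], [S → . / F], [S → . P], [S → . num * )] }

Start with: [F → . S]
  [F → . S] has the dot before S: add [S → . P], [S → . / F], [S → . num * )]
  [S → . P] has the dot before P: add [P → . *]
No further items can be added.

CLOSURE = { [F → . S], [P → . *], [S → . / F], [S → . P], [S → . num * )] }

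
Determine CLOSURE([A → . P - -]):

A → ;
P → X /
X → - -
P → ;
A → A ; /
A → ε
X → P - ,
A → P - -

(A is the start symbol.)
Start with: [A → . P - -]
  [A → . P - -] has the dot before P: add [P → . X /], [P → . ;]
  [P → . X /] has the dot before X: add [X → . - -], [X → . P - ,]
No further items can be added.

CLOSURE = { [A → . P - -], [P → . ;], [P → . X /], [X → . - -], [X → . P - ,] }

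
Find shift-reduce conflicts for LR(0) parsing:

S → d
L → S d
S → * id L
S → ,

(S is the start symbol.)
A shift-reduce conflict occurs when an LR(0) state has both:
  - a complete (reduce) item [A → α .] (dot at the end), and
  - a shift item [B → β . c γ] (dot before a terminal).

Augment with S' → S and build the canonical LR(0) collection (I0 = CLOSURE({[S' → . S]}), then GOTO on every symbol after a dot until no new states appear). It has 9 states:
  I0: { [S → . * id L], [S → . ,], [S → . d], [S' → . S] }  — shift
  I1: { [S → * . id L] }  — shift
  I2: { [S → , .] }  — reduce
  I3: { [S' → S .] }  — accept
  I4: { [S → d .] }  — reduce
  I5: { [L → . S d], [S → * id . L], [S → . * id L], [S → . ,], [S → . d] }  — shift
  I6: { [S → * id L .] }  — reduce
  I7: { [L → S . d] }  — shift
  I8: { [L → S d .] }  — reduce

No state contains both a complete item and a shift item.

Answer: No shift-reduce conflicts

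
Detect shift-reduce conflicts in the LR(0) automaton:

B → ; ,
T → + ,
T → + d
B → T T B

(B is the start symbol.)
No shift-reduce conflicts

A shift-reduce conflict occurs when an LR(0) state has both:
  - a complete (reduce) item [A → α .] (dot at the end), and
  - a shift item [B → β . c γ] (dot before a terminal).

Augment with B' → B and build the canonical LR(0) collection (I0 = CLOSURE({[B' → . B]}), then GOTO on every symbol after a dot until no new states appear). It has 10 states:
  I0: { [B → . ; ,], [B → . T T B], [B' → . B], [T → . + ,], [T → . + d] }  — shift
  I1: { [T → + . ,], [T → + . d] }  — shift
  I2: { [B → ; . ,] }  — shift
  I3: { [B' → B .] }  — accept
  I4: { [B → T . T B], [T → . + ,], [T → . + d] }  — shift
  I5: { [B → . ; ,], [B → . T T B], [B → T T . B], [T → . + ,], [T → . + d] }  — shift
  I6: { [B → T T B .] }  — reduce
  I7: { [B → ; , .] }  — reduce
  I8: { [T → + , .] }  — reduce
  I9: { [T → + d .] }  — reduce

No state contains both a complete item and a shift item.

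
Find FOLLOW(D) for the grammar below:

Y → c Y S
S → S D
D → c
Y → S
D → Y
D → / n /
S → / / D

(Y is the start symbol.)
{ $, '/', 'c' }

To compute FOLLOW(D), find every occurrence of D on a right-hand side N → α D β: add FIRST(β) \ {ε}, and if β is empty or nullable also add FOLLOW(N). Iterate to a fixed point.

In S → S D: D is at the end, add FOLLOW(S)
In S → / / D: D is at the end, add FOLLOW(S)

The FOLLOW sets referred to above (computed the same way, to a fixed point):
  FOLLOW(S) = { $, '/', 'c' }

Taking the union: FOLLOW(D) = { $, '/', 'c' }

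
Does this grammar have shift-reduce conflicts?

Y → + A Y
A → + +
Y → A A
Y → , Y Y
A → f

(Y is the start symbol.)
Yes — I11: [A → + + .] vs [A → + . +]

Augment with Y' → Y and build the canonical LR(0) collection (I0 = CLOSURE({[Y' → . Y]}), then GOTO on every symbol after a dot until no new states appear). It has 14 states:
  I0: { [A → . + +], [A → . f], [Y → . + A Y], [Y → . , Y Y], [Y → . A A], [Y' → . Y] }  — shift
  I1: { [A → + . +], [A → . + +], [A → . f], [Y → + . A Y] }  — shift
  I2: { [A → . + +], [A → . f], [Y → , . Y Y], [Y → . + A Y], [Y → . , Y Y], [Y → . A A] }  — shift
  I3: { [A → . + +], [A → . f], [Y → A . A] }  — shift
  I4: { [Y' → Y .] }  — accept
  I5: { [A → f .] }  — reduce
  I6: { [A → + . +] }  — shift
  I7: { [Y → A A .] }  — reduce
  I8: { [A → + + .] }  — reduce
  I9: { [A → . + +], [A → . f], [Y → , Y . Y], [Y → . + A Y], [Y → . , Y Y], [Y → . A A] }  — shift
  I10: { [Y → , Y Y .] }  — reduce
  I11: { [A → + + .], [A → + . +] }  — shift, reduce
  I12: { [A → . + +], [A → . f], [Y → + A . Y], [Y → . + A Y], [Y → . , Y Y], [Y → . A A] }  — shift
  I13: { [Y → + A Y .] }  — reduce

I11 contains reduce item [A → + + .] and shift item [A → + . +] — shift-reduce conflict.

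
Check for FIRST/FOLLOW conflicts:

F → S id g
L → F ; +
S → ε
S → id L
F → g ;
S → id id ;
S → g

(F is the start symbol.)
Yes. S → id L with FOLLOW(S) on { 'id' }; S → id id ';' with FOLLOW(S) on { 'id' }

Nullable non-terminals: S.

S: nullable alternative(s) S → ε; FOLLOW(S) = { 'id' }
  S → ε: FIRST \ {ε} = { } — this is the only nullable alternative, skip
  S → id L: FIRST \ {ε} = { 'id' } — overlaps FOLLOW(S) on { 'id' }: CONFLICT
  S → id id ;: FIRST \ {ε} = { 'id' } — overlaps FOLLOW(S) on { 'id' }: CONFLICT
  S → g: FIRST \ {ε} = { 'g' } — disjoint from FOLLOW(S)

F, L have no nullable alternative, so no FIRST/FOLLOW check is needed there.

So the grammar has 2 FIRST/FOLLOW conflicts (marked CONFLICT above).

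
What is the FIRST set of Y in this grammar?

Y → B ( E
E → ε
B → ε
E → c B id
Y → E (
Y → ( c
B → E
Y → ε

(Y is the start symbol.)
{ '(', 'c', ε }

FIRST sets of the other non-terminals involved (by the same procedure, iterated to a fixed point):
  FIRST(B) = { 'c', ε }
  FIRST(E) = { 'c', ε }

From Y → B ( E:
  - B is a non-terminal: add FIRST(B) \ {ε} = { 'c' }
    B is nullable, so continue to the next symbol
  - '(' is a terminal: add '(' and stop
From Y → E (:
  - E is a non-terminal: add FIRST(E) \ {ε} = { 'c' }
    E is nullable, so continue to the next symbol
  - '(' is a terminal: add '(' and stop
From Y → ( c:
  - '(' is a terminal: add '(' and stop
From Y → ε:
  - ε-production, so ε ∈ FIRST(Y)

Collecting: FIRST(Y) = { '(', 'c', ε }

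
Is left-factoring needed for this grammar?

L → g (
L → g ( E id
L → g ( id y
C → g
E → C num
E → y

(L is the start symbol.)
Yes, L has productions with common prefix 'g ('

Left-factoring is needed when two productions for the same non-terminal
share a common prefix on the right-hand side.

Productions for L:
  L → g (
  L → g ( E id
  L → g ( id y
Productions for E:
  E → C num
  E → y

Found common prefix 'g (' in productions for L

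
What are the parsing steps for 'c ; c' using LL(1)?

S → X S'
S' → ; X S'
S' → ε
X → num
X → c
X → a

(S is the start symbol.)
LL(1) parsing maintains a stack (initially the start symbol over $) and the input. At each step: if the stack top is a terminal, match it against the current input token; if it is a non-terminal N, replace it with the RHS of M[N, lookahead] (the unique production whose predict set contains the lookahead).

Stack is shown with the top on the left.

Stack     Input    Action
-------------------------
S $       c ; c $  output S → X S'
X S' $    c ; c $  output X → c
c S' $    c ; c $  match 'c'
S' $      ; c $    output S' → ; X S'
; X S' $  ; c $    match ';'
X S' $    c $      output X → c
c S' $    c $      match 'c'
S' $      $        output S' → ε
$         $        accept

The string is accepted.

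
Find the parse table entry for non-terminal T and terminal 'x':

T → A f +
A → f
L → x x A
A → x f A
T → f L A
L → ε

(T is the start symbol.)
T → A f +

To find M[T, 'x'], we find productions for T where 'x' is in the predict set (PREDICT(N → α) = (FIRST(α) \ {ε}) ∪ (FOLLOW(N) if α ⇒* ε)).

Relevant sets:
  FIRST(A) = { 'f', 'x' }

T → A f +: PREDICT = { 'f', 'x' }
  'x' is in predict set, so this production goes in M[T, 'x']
T → f L A: PREDICT = { 'f' }

M[T, 'x'] = T → A f +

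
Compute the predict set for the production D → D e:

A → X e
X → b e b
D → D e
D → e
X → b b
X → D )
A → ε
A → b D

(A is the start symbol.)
PREDICT(D → D e) = (FIRST(RHS) \ {ε}) ∪ (FOLLOW(D) if ε ∈ FIRST(RHS), i.e. RHS ⇒* ε)
FIRST(D) = { 'e' }
FIRST(D e) = { 'e' }
ε ∉ FIRST(D e), so FOLLOW(D) is not added.
PREDICT(D → D e) = { 'e' }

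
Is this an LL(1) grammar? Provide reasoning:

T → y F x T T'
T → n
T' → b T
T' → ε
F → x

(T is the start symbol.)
No. Predict set conflict for T': { 'b' }

A grammar is LL(1) if for each non-terminal N with multiple productions, the predict sets of those productions are pairwise disjoint, where PREDICT(N → α) = (FIRST(α) \ {ε}) ∪ (FOLLOW(N) if α ⇒* ε).

Relevant sets:
  FOLLOW(T') = { $, 'b' }

For T:
  PREDICT(T → y F x T T') = { 'y' }
  PREDICT(T → n) = { 'n' }
For T':
  PREDICT(T' → b T) = { 'b' }
  PREDICT(T' → ε) = { $, 'b' }
F has a single production, so nothing to check there.

Conflict found: Predict set conflict for T': { 'b' }
The grammar is NOT LL(1).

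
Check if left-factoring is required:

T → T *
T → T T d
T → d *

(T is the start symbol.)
Left-factoring is needed when two productions for the same non-terminal
share a common prefix on the right-hand side.

Productions for T:
  T → T *
  T → T T d
  T → d *

Found common prefix 'T' in productions for T

Answer: Yes, T has productions with common prefix 'T'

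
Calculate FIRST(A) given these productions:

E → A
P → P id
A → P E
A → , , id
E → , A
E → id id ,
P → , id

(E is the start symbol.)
To compute FIRST(A), examine every production with A on the left-hand side, reading each right-hand side left to right until a non-nullable symbol is reached.

FIRST sets of the other non-terminals involved (by the same procedure, iterated to a fixed point):
  FIRST(P) = { ',' }

From A → P E:
  - P is a non-terminal: add FIRST(P) \ {ε} = { ',' }
    P is not nullable, so stop
From A → , , id:
  - ',' is a terminal: add ',' and stop

Collecting: FIRST(A) = { ',' }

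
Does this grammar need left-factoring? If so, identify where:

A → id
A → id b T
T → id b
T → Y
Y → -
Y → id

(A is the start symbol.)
Yes, A has productions with common prefix 'id'

Left-factoring is needed when two productions for the same non-terminal
share a common prefix on the right-hand side.

Productions for A:
  A → id
  A → id b T
Productions for T:
  T → id b
  T → Y
Productions for Y:
  Y → -
  Y → id

Found common prefix 'id' in productions for A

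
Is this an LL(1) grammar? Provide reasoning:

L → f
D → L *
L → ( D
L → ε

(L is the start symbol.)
A grammar is LL(1) if for each non-terminal N with multiple productions, the predict sets of those productions are pairwise disjoint, where PREDICT(N → α) = (FIRST(α) \ {ε}) ∪ (FOLLOW(N) if α ⇒* ε).

Relevant sets:
  FOLLOW(L) = { $, '*' }

For L:
  PREDICT(L → f) = { 'f' }
  PREDICT(L → '(' D) = { '(' }
  PREDICT(L → ε) = { $, '*' }
D has a single production, so nothing to check there.

All predict sets are disjoint. The grammar IS LL(1).

Answer: Yes, the grammar is LL(1).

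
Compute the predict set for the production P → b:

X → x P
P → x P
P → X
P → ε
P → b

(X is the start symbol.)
PREDICT(P → b) = (FIRST(RHS) \ {ε}) ∪ (FOLLOW(P) if ε ∈ FIRST(RHS), i.e. RHS ⇒* ε)
FIRST(b) = { 'b' }
ε ∉ FIRST(b), so FOLLOW(P) is not added.
PREDICT(P → b) = { 'b' }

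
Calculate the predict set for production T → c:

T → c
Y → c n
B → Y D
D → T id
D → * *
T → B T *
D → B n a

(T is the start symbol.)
PREDICT(T → c) = (FIRST(RHS) \ {ε}) ∪ (FOLLOW(T) if ε ∈ FIRST(RHS), i.e. RHS ⇒* ε)
FIRST(c) = { 'c' }
ε ∉ FIRST(c), so FOLLOW(T) is not added.
PREDICT(T → c) = { 'c' }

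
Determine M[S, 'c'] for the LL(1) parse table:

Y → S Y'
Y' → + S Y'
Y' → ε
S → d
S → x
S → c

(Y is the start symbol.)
S → c

To find M[S, 'c'], we find productions for S where 'c' is in the predict set (PREDICT(N → α) = (FIRST(α) \ {ε}) ∪ (FOLLOW(N) if α ⇒* ε)).

S → d: PREDICT = { 'd' }
S → x: PREDICT = { 'x' }
S → c: PREDICT = { 'c' }
  'c' is in predict set, so this production goes in M[S, 'c']

M[S, 'c'] = S → c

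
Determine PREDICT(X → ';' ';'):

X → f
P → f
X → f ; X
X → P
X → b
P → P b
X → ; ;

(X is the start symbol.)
{ ';' }

PREDICT(X → ';' ';') = (FIRST(RHS) \ {ε}) ∪ (FOLLOW(X) if ε ∈ FIRST(RHS), i.e. RHS ⇒* ε)
FIRST(';' ';') = { ';' }
ε ∉ FIRST(';' ';'), so FOLLOW(X) is not added.
PREDICT(X → ';' ';') = { ';' }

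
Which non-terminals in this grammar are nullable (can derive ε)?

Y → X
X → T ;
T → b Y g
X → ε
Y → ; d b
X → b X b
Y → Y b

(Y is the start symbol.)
A non-terminal is nullable if it can derive ε (the empty string): either it has an ε-production, or it has a production whose right-hand side consists entirely of nullable non-terminals.

ε-productions: X → ε
So X is immediately nullable.
Y → X: every symbol on the right is nullable, so Y is nullable too.
No further non-terminal can be added: every production for the remaining non-terminals contains a terminal or a non-nullable non-terminal.
Nullable = { 'X', 'Y' }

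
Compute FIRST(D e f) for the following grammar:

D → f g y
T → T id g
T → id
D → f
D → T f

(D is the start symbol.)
{ 'f', 'id' }

FIRST sets of the non-terminals involved (from the grammar, by fixed-point iteration):
  FIRST(D) = { 'f', 'id' }

To compute FIRST(D e f), process the symbols left to right:
Symbol D is a non-terminal. Add FIRST(D) \ {ε} = { 'f', 'id' }
D is not nullable (ε ∉ FIRST(D)), so stop here.
FIRST(D e f) = { 'f', 'id' }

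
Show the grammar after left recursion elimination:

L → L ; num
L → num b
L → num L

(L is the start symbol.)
L is directly left-recursive. The standard transformation for
  A → A α₁ | ... | A α_m | β₁ | ... | β_n
is
  A  → β₁ A' | ... | β_n A'
  A' → α₁ A' | ... | α_m A' | ε

L → num b becomes L → num b L'
L → num L becomes L → num L L'
L → L ; num becomes L' → ; num L'
Add L' → ε

Resulting grammar:
L → num b L'
L → num L L'
L' → ; num L'
L' → ε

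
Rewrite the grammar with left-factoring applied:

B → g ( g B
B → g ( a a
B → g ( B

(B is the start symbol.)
Left-factoring transforms A → αβ₁ | αβ₂ into A → αA' and A' → β₁ | β₂
(α is the longest common prefix among the alternatives). Repeat until
no nonterminal has two alternatives with a common prefix.

Round 1: B has alternatives sharing prefix 'g ('. Introduce B': B → g ( B'
  Add: B' → g B
  Add: B' → a a
  Add: B' → B

No remaining common prefixes — done.

Resulting grammar:
B → g ( B'
B' → g B
B' → a a
B' → B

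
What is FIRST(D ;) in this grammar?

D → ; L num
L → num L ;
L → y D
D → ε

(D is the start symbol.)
{ ';' }

FIRST sets of the non-terminals involved (from the grammar, by fixed-point iteration):
  FIRST(D) = { ';', ε }

To compute FIRST(D ;), process the symbols left to right:
Symbol D is a non-terminal. Add FIRST(D) \ {ε} = { ';' }
D is nullable (ε ∈ FIRST(D)), continue to the next symbol.
Symbol ; is a terminal. Add ';' and stop.
FIRST(D ;) = { ';' }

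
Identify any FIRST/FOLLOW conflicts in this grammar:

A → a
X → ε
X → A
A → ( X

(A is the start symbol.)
No FIRST/FOLLOW conflicts.

A FIRST/FOLLOW conflict occurs when a non-terminal N has a nullable alternative N → β (β ⇒* ε) and another alternative N → α with FIRST(α) ∩ FOLLOW(N) ≠ ∅: on such a lookahead the parser cannot decide between expanding α and letting N vanish via β.

Nullable non-terminals: X.
FIRST sets used below: FIRST(A) = { '(', 'a' }

X: nullable alternative(s) X → ε; FOLLOW(X) = { $ }
  X → ε: FIRST \ {ε} = { } — this is the only nullable alternative, skip
  X → A: FIRST \ {ε} = { '(', 'a' } — disjoint from FOLLOW(X)

A has no nullable alternative, so no FIRST/FOLLOW check is needed there.

No FIRST/FOLLOW conflicts found.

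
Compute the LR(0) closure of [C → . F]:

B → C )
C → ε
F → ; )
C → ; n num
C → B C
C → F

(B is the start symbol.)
{ [C → . F], [F → . ; )] }

Start with: [C → . F]
  [C → . F] has the dot before F: add [F → . ; )]
No further items can be added.

CLOSURE = { [C → . F], [F → . ; )] }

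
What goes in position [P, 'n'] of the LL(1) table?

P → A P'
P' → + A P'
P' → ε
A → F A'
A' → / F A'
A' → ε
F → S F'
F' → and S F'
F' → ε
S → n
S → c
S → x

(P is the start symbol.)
P → A P'

To find M[P, 'n'], we find productions for P where 'n' is in the predict set (PREDICT(N → α) = (FIRST(α) \ {ε}) ∪ (FOLLOW(N) if α ⇒* ε)).

Relevant sets:
  FIRST(A) = { 'c', 'n', 'x' }

P → A P': PREDICT = { 'c', 'n', 'x' }
  'n' is in predict set, so this production goes in M[P, 'n']

M[P, 'n'] = P → A P'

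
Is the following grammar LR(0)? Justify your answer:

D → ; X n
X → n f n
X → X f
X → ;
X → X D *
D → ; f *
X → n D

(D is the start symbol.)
Yes, the grammar is LR(0)

A grammar is LR(0) if no state in the canonical LR(0) collection has:
  - both a shift item (dot before a terminal) and a complete item (shift-reduce conflict), or
  - two or more complete items (reduce-reduce conflict; the accept item [D' → D .] counts as a complete item here).

Augment with D' → D and build the canonical LR(0) collection (I0 = CLOSURE({[D' → . D]}), then GOTO on every symbol after a dot until no new states appear). It has 15 states:
  I0: { [D → . ; X n], [D → . ; f *], [D' → . D] }  — shift
  I1: { [D → ; . X n], [D → ; . f *], [X → . ;], [X → . X D *], [X → . X f], [X → . n D], [X → . n f n] }  — shift
  I2: { [D' → D .] }  — accept
  I3: { [X → ; .] }  — reduce
  I4: { [D → . ; X n], [D → . ; f *], [D → ; X . n], [X → X . D *], [X → X . f] }  — shift
  I5: { [D → ; f . *] }  — shift
  I6: { [D → . ; X n], [D → . ; f *], [X → n . D], [X → n . f n] }  — shift
  I7: { [X → n D .] }  — reduce
  I8: { [X → n f . n] }  — shift
  I9: { [X → n f n .] }  — reduce
  I10: { [D → ; f * .] }  — reduce
  I11: { [X → X D . *] }  — shift
  I12: { [X → X f .] }  — reduce
  I13: { [D → ; X n .] }  — reduce
  I14: { [X → X D * .] }  — reduce

Every state is either a pure shift/goto state or contains exactly one complete item and nothing to shift — no conflicts. The grammar is LR(0).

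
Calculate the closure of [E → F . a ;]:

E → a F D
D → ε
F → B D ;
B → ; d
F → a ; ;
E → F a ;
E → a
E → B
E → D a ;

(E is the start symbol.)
Start with: [E → F . a ;]
The dot precedes the terminal a, so nothing is added.

CLOSURE = { [E → F . a ;] }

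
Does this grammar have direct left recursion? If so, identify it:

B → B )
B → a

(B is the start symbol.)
Direct left recursion occurs when N → N α for some non-terminal N (the right-hand side begins with the left-hand side itself).

B → B ): LEFT RECURSIVE (starts with B)
B → a: starts with a

The grammar has direct left recursion on: B.

Answer: Yes, B is left-recursive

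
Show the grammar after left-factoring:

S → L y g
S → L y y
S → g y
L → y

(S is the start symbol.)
Left-factoring transforms A → αβ₁ | αβ₂ into A → αA' and A' → β₁ | β₂
(α is the longest common prefix among the alternatives). Repeat until
no nonterminal has two alternatives with a common prefix.

Round 1: S has alternatives sharing prefix 'L y'. Introduce S': S → L y S'
  Add: S' → g
  Add: S' → y

No remaining common prefixes — done.

Resulting grammar:
S → L y S'
S' → g
S' → y
S → g y
L → y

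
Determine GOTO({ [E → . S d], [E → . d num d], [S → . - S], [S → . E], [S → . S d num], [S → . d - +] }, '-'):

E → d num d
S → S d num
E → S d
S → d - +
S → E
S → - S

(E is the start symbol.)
{ [E → . S d], [E → . d num d], [S → - . S], [S → . - S], [S → . E], [S → . S d num], [S → . d - +] }

GOTO(I, '-') = CLOSURE({ [A → αX.β] : [A → α.Xβ] ∈ I, X = '-' })

Items with dot before '-', with the dot advanced:
  [S → . - S] → [S → - . S]
Closure of the advanced items:
  [S → - . S] has the dot before S: add [S → . S d num], [S → . d - +], [S → . E], [S → . - S]
  [S → . E] has the dot before E: add [E → . d num d], [E → . S d]

GOTO = { [E → . S d], [E → . d num d], [S → - . S], [S → . - S], [S → . E], [S → . S d num], [S → . d - +] }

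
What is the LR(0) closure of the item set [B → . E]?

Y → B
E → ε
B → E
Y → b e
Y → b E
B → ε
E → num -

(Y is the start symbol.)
To compute CLOSURE, for each item [A → α.Bβ] where B is a non-terminal, add [B → .γ] for all productions B → γ; repeat for the newly added items until nothing changes.

Start with: [B → . E]
  [B → . E] has the dot before E: add [E → .], [E → . num -]
No further items can be added.

CLOSURE = { [B → . E], [E → . num -], [E → .] }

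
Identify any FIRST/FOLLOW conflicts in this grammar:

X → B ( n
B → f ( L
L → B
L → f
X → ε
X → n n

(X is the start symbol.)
No FIRST/FOLLOW conflicts.

Nullable non-terminals: X.
FIRST sets used below: FIRST(B) = { 'f' }

X: nullable alternative(s) X → ε; FOLLOW(X) = { $ }
  X → B ( n: FIRST \ {ε} = { 'f' } — disjoint from FOLLOW(X)
  X → ε: FIRST \ {ε} = { } — this is the only nullable alternative, skip
  X → n n: FIRST \ {ε} = { 'n' } — disjoint from FOLLOW(X)

B, L have no nullable alternative, so no FIRST/FOLLOW check is needed there.

No FIRST/FOLLOW conflicts found.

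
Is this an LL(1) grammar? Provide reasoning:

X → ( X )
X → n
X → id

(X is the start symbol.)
Yes, the grammar is LL(1).

A grammar is LL(1) if for each non-terminal N with multiple productions, the predict sets of those productions are pairwise disjoint, where PREDICT(N → α) = (FIRST(α) \ {ε}) ∪ (FOLLOW(N) if α ⇒* ε).

For X:
  PREDICT(X → '(' X ')') = { '(' }
  PREDICT(X → n) = { 'n' }
  PREDICT(X → id) = { 'id' }

All predict sets are disjoint. The grammar IS LL(1).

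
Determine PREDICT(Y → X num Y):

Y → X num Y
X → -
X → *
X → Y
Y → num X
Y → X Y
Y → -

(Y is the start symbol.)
PREDICT(Y → X num Y) = (FIRST(RHS) \ {ε}) ∪ (FOLLOW(Y) if ε ∈ FIRST(RHS), i.e. RHS ⇒* ε)
FIRST(X) = { '*', '-', 'num' }
FIRST(X num Y) = { '*', '-', 'num' }
ε ∉ FIRST(X num Y), so FOLLOW(Y) is not added.
PREDICT(Y → X num Y) = { '*', '-', 'num' }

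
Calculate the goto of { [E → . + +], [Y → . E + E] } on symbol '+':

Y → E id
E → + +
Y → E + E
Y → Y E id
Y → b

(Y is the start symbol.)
{ [E → + . +] }

GOTO(I, '+') = CLOSURE({ [A → αX.β] : [A → α.Xβ] ∈ I, X = '+' })

Items with dot before '+', with the dot advanced:
  [E → . + +] → [E → + . +]
Closure adds nothing (no advanced item has the dot before a non-terminal).

GOTO = { [E → + . +] }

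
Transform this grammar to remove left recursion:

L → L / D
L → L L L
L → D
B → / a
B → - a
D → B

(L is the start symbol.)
L → D L'
L' → / D L'
L' → L L L'
L' → ε
B → / a
B → - a
D → B

L is directly left-recursive. The standard transformation for
  A → A α₁ | ... | A α_m | β₁ | ... | β_n
is
  A  → β₁ A' | ... | β_n A'
  A' → α₁ A' | ... | α_m A' | ε

L → D becomes L → D L'
L → L / D becomes L' → / D L'
L → L L L becomes L' → L L L'
Add L' → ε

Productions for other non-terminals are unchanged:
  B → / a
  B → - a
  D → B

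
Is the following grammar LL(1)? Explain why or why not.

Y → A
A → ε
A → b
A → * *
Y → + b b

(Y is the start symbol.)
Yes, the grammar is LL(1).

Relevant sets:
  FIRST(A) = { '*', 'b', ε }
  FOLLOW(Y) = { $ }
  FOLLOW(A) = { $ }

For Y:
  PREDICT(Y → A) = { $, '*', 'b' }
  PREDICT(Y → '+' b b) = { '+' }
For A:
  PREDICT(A → ε) = { $ }
  PREDICT(A → b) = { 'b' }
  PREDICT(A → '*' '*') = { '*' }

All predict sets are disjoint. The grammar IS LL(1).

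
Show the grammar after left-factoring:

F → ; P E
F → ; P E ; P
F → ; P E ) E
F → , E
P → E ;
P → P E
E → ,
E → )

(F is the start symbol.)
Left-factoring transforms A → αβ₁ | αβ₂ into A → αA' and A' → β₁ | β₂
(α is the longest common prefix among the alternatives). Repeat until
no nonterminal has two alternatives with a common prefix.

Round 1: F has alternatives sharing prefix '; P E'. Introduce F': F → ; P E F'
  Add: F' → ε
  Add: F' → ; P
  Add: F' → ) E

No remaining common prefixes — done.

Resulting grammar:
F → ; P E F'
F' → ε
F' → ; P
F' → ) E
F → , E
P → E ;
P → P E
E → ,
E → )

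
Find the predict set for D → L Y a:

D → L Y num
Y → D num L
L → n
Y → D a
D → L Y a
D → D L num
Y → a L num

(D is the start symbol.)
PREDICT(D → L Y a) = (FIRST(RHS) \ {ε}) ∪ (FOLLOW(D) if ε ∈ FIRST(RHS), i.e. RHS ⇒* ε)
FIRST(L) = { 'n' }
FIRST(L Y a) = { 'n' }
ε ∉ FIRST(L Y a), so FOLLOW(D) is not added.
PREDICT(D → L Y a) = { 'n' }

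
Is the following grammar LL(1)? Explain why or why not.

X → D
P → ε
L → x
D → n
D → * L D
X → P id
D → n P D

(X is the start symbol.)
Relevant sets:
  FIRST(D) = { '*', 'n' }
  FIRST(P) = { ε }

For X:
  PREDICT(X → D) = { '*', 'n' }
  PREDICT(X → P id) = { 'id' }
For D:
  PREDICT(D → n) = { 'n' }
  PREDICT(D → '*' L D) = { '*' }
  PREDICT(D → n P D) = { 'n' }
P, L have a single production, so nothing to check there.

Conflict found: Predict set conflict for D: { 'n' }
The grammar is NOT LL(1).

Answer: No. Predict set conflict for D: { 'n' }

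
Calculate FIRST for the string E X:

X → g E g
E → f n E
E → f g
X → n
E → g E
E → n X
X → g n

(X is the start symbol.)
FIRST sets of the non-terminals involved (from the grammar, by fixed-point iteration):
  FIRST(E) = { 'f', 'g', 'n' }

To compute FIRST(E X), process the symbols left to right:
Symbol E is a non-terminal. Add FIRST(E) \ {ε} = { 'f', 'g', 'n' }
E is not nullable (ε ∉ FIRST(E)), so stop here.
FIRST(E X) = { 'f', 'g', 'n' }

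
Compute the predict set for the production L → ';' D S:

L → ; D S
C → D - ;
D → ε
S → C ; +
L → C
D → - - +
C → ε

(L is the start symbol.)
PREDICT(L → ';' D S) = (FIRST(RHS) \ {ε}) ∪ (FOLLOW(L) if ε ∈ FIRST(RHS), i.e. RHS ⇒* ε)
FIRST(';' D S) = { ';' }
ε ∉ FIRST(';' D S), so FOLLOW(L) is not added.
PREDICT(L → ';' D S) = { ';' }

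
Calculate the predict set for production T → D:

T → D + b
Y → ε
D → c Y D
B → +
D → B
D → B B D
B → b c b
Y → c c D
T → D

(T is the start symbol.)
{ '+', 'b', 'c' }

PREDICT(T → D) = (FIRST(RHS) \ {ε}) ∪ (FOLLOW(T) if ε ∈ FIRST(RHS), i.e. RHS ⇒* ε)
FIRST(D) = { '+', 'b', 'c' }
FIRST(D) = { '+', 'b', 'c' }
ε ∉ FIRST(D), so FOLLOW(T) is not added.
PREDICT(T → D) = { '+', 'b', 'c' }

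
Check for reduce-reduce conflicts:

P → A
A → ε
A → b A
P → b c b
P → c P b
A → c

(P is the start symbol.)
Augment with P' → P and build the canonical LR(0) collection (I0 = CLOSURE({[P' → . P]}), then GOTO on every symbol after a dot until no new states appear). It has 12 states:
  I0: { [A → . b A], [A → . c], [A → .], [P → . A], [P → . b c b], [P → . c P b], [P' → . P] }  — shift, reduce
  I1: { [P → A .] }  — reduce
  I2: { [P' → P .] }  — accept
  I3: { [A → . b A], [A → . c], [A → .], [A → b . A], [P → b . c b] }  — shift, reduce
  I4: { [A → . b A], [A → . c], [A → .], [A → c .], [P → . A], [P → . b c b], [P → . c P b], [P → c . P b] }  — shift, 2 reduces
  I5: { [P → c P . b] }  — shift
  I6: { [P → c P b .] }  — reduce
  I7: { [A → b A .] }  — reduce
  I8: { [A → . b A], [A → . c], [A → .], [A → b . A] }  — shift, reduce
  I9: { [A → c .], [P → b c . b] }  — shift, reduce
  I10: { [P → b c b .] }  — reduce
  I11: { [A → c .] }  — reduce

I4 contains complete items [A → .], [A → c .] — reduce-reduce conflict.

Answer: Yes — I4: [A → .] vs [A → c .]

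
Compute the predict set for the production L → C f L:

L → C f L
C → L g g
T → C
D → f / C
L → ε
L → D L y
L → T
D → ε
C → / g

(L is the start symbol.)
PREDICT(L → C f L) = (FIRST(RHS) \ {ε}) ∪ (FOLLOW(L) if ε ∈ FIRST(RHS), i.e. RHS ⇒* ε)
FIRST(C) = { '/', 'f', 'g', 'y' }
FIRST(C f L) = { '/', 'f', 'g', 'y' }
ε ∉ FIRST(C f L), so FOLLOW(L) is not added.
PREDICT(L → C f L) = { '/', 'f', 'g', 'y' }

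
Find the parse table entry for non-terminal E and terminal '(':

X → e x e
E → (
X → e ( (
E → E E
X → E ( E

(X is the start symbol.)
To find M[E, '('], we find productions for E where '(' is in the predict set (PREDICT(N → α) = (FIRST(α) \ {ε}) ∪ (FOLLOW(N) if α ⇒* ε)).

Relevant sets:
  FIRST(E) = { '(' }

E → (: PREDICT = { '(' }
  '(' is in predict set, so this production goes in M[E, '(']
E → E E: PREDICT = { '(' }
  '(' is in predict set, so this production goes in M[E, '(']

M[E, '('] = E → (, E → E E  (a multiply-defined cell — the grammar is not LL(1))

Answer: E → (, E → E E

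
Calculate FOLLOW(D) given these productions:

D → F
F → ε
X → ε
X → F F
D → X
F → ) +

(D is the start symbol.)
To compute FOLLOW(D), find every occurrence of D on a right-hand side N → α D β: add FIRST(β) \ {ε}, and if β is empty or nullable also add FOLLOW(N). Iterate to a fixed point.

D is the start symbol, so $ ∈ FOLLOW(D).
D does not occur on any right-hand side.

Taking the union: FOLLOW(D) = { $ }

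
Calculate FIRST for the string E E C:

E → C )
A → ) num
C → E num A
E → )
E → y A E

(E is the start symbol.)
FIRST sets of the non-terminals involved (from the grammar, by fixed-point iteration):
  FIRST(E) = { ')', 'y' }

To compute FIRST(E E C), process the symbols left to right:
Symbol E is a non-terminal. Add FIRST(E) \ {ε} = { ')', 'y' }
E is not nullable (ε ∉ FIRST(E)), so stop here.
FIRST(E E C) = { ')', 'y' }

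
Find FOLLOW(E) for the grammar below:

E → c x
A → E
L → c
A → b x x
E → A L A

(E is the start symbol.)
{ $, 'c' }

To compute FOLLOW(E), find every occurrence of E on a right-hand side N → α E β: add FIRST(β) \ {ε}, and if β is empty or nullable also add FOLLOW(N). Iterate to a fixed point.

E is the start symbol, so $ ∈ FOLLOW(E).
In A → E: E is at the end, add FOLLOW(A)

The FOLLOW sets referred to above (computed the same way, to a fixed point):
  FOLLOW(A) = { $, 'c' }

Taking the union: FOLLOW(E) = { $, 'c' }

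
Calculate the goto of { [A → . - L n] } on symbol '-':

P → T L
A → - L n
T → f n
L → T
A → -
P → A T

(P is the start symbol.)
GOTO(I, '-') = CLOSURE({ [A → αX.β] : [A → α.Xβ] ∈ I, X = '-' })

Items with dot before '-', with the dot advanced:
  [A → . - L n] → [A → - . L n]
Closure of the advanced items:
  [A → - . L n] has the dot before L: add [L → . T]
  [L → . T] has the dot before T: add [T → . f n]

GOTO = { [A → - . L n], [L → . T], [T → . f n] }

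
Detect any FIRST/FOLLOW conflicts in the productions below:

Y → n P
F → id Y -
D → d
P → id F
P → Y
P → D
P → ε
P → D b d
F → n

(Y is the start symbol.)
Nullable non-terminals: P.
FIRST sets used below: FIRST(Y) = { 'n' }, FIRST(D) = { 'd' }

P: nullable alternative(s) P → ε; FOLLOW(P) = { $, '-' }
  P → id F: FIRST \ {ε} = { 'id' } — disjoint from FOLLOW(P)
  P → Y: FIRST \ {ε} = { 'n' } — disjoint from FOLLOW(P)
  P → D: FIRST \ {ε} = { 'd' } — disjoint from FOLLOW(P)
  P → ε: FIRST \ {ε} = { } — this is the only nullable alternative, skip
  P → D b d: FIRST \ {ε} = { 'd' } — disjoint from FOLLOW(P)

D, F, Y have no nullable alternative, so no FIRST/FOLLOW check is needed there.

No FIRST/FOLLOW conflicts found.

Answer: No FIRST/FOLLOW conflicts.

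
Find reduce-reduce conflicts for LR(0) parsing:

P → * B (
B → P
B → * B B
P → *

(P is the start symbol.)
Augment with P' → P and build the canonical LR(0) collection (I0 = CLOSURE({[P' → . P]}), then GOTO on every symbol after a dot until no new states appear). It has 9 states:
  I0: { [P → . * B (], [P → . *], [P' → . P] }  — shift
  I1: { [B → . * B B], [B → . P], [P → * . B (], [P → * .], [P → . * B (], [P → . *] }  — shift, reduce
  I2: { [P' → P .] }  — accept
  I3: { [B → * . B B], [B → . * B B], [B → . P], [P → * . B (], [P → * .], [P → . * B (], [P → . *] }  — shift, reduce
  I4: { [P → * B . (] }  — shift
  I5: { [B → P .] }  — reduce
  I6: { [P → * B ( .] }  — reduce
  I7: { [B → * B . B], [B → . * B B], [B → . P], [P → * B . (], [P → . * B (], [P → . *] }  — shift
  I8: { [B → * B B .] }  — reduce

No state contains more than one complete item.

Answer: No reduce-reduce conflicts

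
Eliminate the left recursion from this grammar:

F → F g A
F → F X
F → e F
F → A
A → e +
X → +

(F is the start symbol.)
F is directly left-recursive. The standard transformation for
  A → A α₁ | ... | A α_m | β₁ | ... | β_n
is
  A  → β₁ A' | ... | β_n A'
  A' → α₁ A' | ... | α_m A' | ε

F → e F becomes F → e F F'
F → A becomes F → A F'
F → F g A becomes F' → g A F'
F → F X becomes F' → X F'
Add F' → ε

Productions for other non-terminals are unchanged:
  A → e +
  X → +

Resulting grammar:
F → e F F'
F → A F'
F' → g A F'
F' → X F'
F' → ε
A → e +
X → +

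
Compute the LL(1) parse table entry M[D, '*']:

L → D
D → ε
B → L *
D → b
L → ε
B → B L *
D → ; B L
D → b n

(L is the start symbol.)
To find M[D, '*'], we find productions for D where '*' is in the predict set (PREDICT(N → α) = (FIRST(α) \ {ε}) ∪ (FOLLOW(N) if α ⇒* ε)).

Relevant sets:
  FOLLOW(D) = { $, '*' }

D → ε: PREDICT = { $, '*' }
  '*' is in predict set, so this production goes in M[D, '*']
D → b: PREDICT = { 'b' }
D → ; B L: PREDICT = { ';' }
D → b n: PREDICT = { 'b' }

M[D, '*'] = D → ε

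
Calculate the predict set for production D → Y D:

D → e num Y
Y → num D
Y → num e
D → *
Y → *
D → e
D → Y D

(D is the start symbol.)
{ '*', 'num' }

PREDICT(D → Y D) = (FIRST(RHS) \ {ε}) ∪ (FOLLOW(D) if ε ∈ FIRST(RHS), i.e. RHS ⇒* ε)
FIRST(Y) = { '*', 'num' }
FIRST(Y D) = { '*', 'num' }
ε ∉ FIRST(Y D), so FOLLOW(D) is not added.
PREDICT(D → Y D) = { '*', 'num' }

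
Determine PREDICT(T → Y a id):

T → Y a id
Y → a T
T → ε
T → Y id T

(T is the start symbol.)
PREDICT(T → Y a id) = (FIRST(RHS) \ {ε}) ∪ (FOLLOW(T) if ε ∈ FIRST(RHS), i.e. RHS ⇒* ε)
FIRST(Y) = { 'a' }
FIRST(Y a id) = { 'a' }
ε ∉ FIRST(Y a id), so FOLLOW(T) is not added.
PREDICT(T → Y a id) = { 'a' }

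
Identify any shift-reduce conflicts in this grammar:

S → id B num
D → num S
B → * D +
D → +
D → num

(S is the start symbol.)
Augment with S' → S and build the canonical LR(0) collection (I0 = CLOSURE({[S' → . S]}), then GOTO on every symbol after a dot until no new states appear). It has 11 states:
  I0: { [S → . id B num], [S' → . S] }  — shift
  I1: { [S' → S .] }  — accept
  I2: { [B → . * D +], [S → id . B num] }  — shift
  I3: { [B → * . D +], [D → . +], [D → . num S], [D → . num] }  — shift
  I4: { [S → id B . num] }  — shift
  I5: { [S → id B num .] }  — reduce
  I6: { [D → + .] }  — reduce
  I7: { [B → * D . +] }  — shift
  I8: { [D → num . S], [D → num .], [S → . id B num] }  — shift, reduce
  I9: { [D → num S .] }  — reduce
  I10: { [B → * D + .] }  — reduce

I8 contains reduce item [D → num .] and shift item [S → . id B num] — shift-reduce conflict.

Answer: Yes — I8: [D → num .] vs [S → . id B num]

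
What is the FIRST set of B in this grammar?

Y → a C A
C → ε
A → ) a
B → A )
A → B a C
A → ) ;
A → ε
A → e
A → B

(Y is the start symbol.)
To compute FIRST(B), examine every production with B on the left-hand side, reading each right-hand side left to right until a non-nullable symbol is reached.

FIRST sets of the other non-terminals involved (by the same procedure, iterated to a fixed point):
  FIRST(A) = { ')', 'e', ε }

From B → A ):
  - A is a non-terminal: add FIRST(A) \ {ε} = { ')', 'e' }
    A is nullable, so continue to the next symbol
  - ')' is a terminal: add ')' and stop

Collecting: FIRST(B) = { ')', 'e' }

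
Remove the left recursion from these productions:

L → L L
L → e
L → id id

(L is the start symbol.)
L is directly left-recursive. The standard transformation for
  A → A α₁ | ... | A α_m | β₁ | ... | β_n
is
  A  → β₁ A' | ... | β_n A'
  A' → α₁ A' | ... | α_m A' | ε

L → e becomes L → e L'
L → id id becomes L → id id L'
L → L L becomes L' → L L'
Add L' → ε

Resulting grammar:
L → e L'
L → id id L'
L' → L L'
L' → ε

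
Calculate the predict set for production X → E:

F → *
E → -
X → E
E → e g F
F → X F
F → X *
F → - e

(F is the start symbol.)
PREDICT(X → E) = (FIRST(RHS) \ {ε}) ∪ (FOLLOW(X) if ε ∈ FIRST(RHS), i.e. RHS ⇒* ε)
FIRST(E) = { '-', 'e' }
FIRST(E) = { '-', 'e' }
ε ∉ FIRST(E), so FOLLOW(X) is not added.
PREDICT(X → E) = { '-', 'e' }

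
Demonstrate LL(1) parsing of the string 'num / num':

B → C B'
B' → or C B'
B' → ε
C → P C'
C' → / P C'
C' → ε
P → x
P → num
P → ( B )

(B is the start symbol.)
Stack is shown with the top on the left.

Stack        Input        Action
--------------------------------
B $          num / num $  output B → C B'
C B' $       num / num $  output C → P C'
P C' B' $    num / num $  output P → num
num C' B' $  num / num $  match 'num'
C' B' $      / num $      output C' → / P C'
/ P C' B' $  / num $      match '/'
P C' B' $    num $        output P → num
num C' B' $  num $        match 'num'
C' B' $      $            output C' → ε
B' $         $            output B' → ε
$            $            accept

The string is accepted.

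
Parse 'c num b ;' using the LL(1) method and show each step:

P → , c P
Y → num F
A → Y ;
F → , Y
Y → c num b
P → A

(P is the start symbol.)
LL(1) parsing maintains a stack (initially the start symbol over $) and the input. At each step: if the stack top is a terminal, match it against the current input token; if it is a non-terminal N, replace it with the RHS of M[N, lookahead] (the unique production whose predict set contains the lookahead).

Stack is shown with the top on the left.

Stack        Input        Action
--------------------------------
P $          c num b ; $  output P → A
A $          c num b ; $  output A → Y ;
Y ; $        c num b ; $  output Y → c num b
c num b ; $  c num b ; $  match 'c'
num b ; $    num b ; $    match 'num'
b ; $        b ; $        match 'b'
; $          ; $          match ';'
$            $            accept

The string is accepted.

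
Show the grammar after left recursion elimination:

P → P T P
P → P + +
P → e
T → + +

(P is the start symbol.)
P is directly left-recursive. The standard transformation for
  A → A α₁ | ... | A α_m | β₁ | ... | β_n
is
  A  → β₁ A' | ... | β_n A'
  A' → α₁ A' | ... | α_m A' | ε

P → e becomes P → e P'
P → P T P becomes P' → T P P'
P → P + + becomes P' → + + P'
Add P' → ε

Productions for other non-terminals are unchanged:
  T → + +

Resulting grammar:
P → e P'
P' → T P P'
P' → + + P'
P' → ε
T → + +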